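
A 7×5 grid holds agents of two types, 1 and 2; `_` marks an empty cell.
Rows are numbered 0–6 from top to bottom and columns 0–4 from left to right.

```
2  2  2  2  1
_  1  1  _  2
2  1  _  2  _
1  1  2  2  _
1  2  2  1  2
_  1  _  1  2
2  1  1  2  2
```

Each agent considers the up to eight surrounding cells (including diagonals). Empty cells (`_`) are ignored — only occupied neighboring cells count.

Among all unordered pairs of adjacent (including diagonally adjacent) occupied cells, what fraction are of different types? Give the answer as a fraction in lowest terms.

Scan each occupied cell's neighbors to the right and below (and the two forward diagonals) so each pair is counted once.
From row 0: 8 unlike of 12 pairs (running 8/12).
From row 1: 2 unlike of 6 pairs (running 10/18).
From row 2: 4 unlike of 8 pairs (running 14/26).
From row 3: 6 unlike of 14 pairs (running 20/40).
From row 4: 8 unlike of 12 pairs (running 28/52).
From row 5: 4 unlike of 9 pairs (running 32/61).
From row 6: 2 unlike of 4 pairs (running 34/65).
Total adjacent occupied pairs: 65; unlike-type pairs: 34.
34/65 is already in lowest terms.

34/65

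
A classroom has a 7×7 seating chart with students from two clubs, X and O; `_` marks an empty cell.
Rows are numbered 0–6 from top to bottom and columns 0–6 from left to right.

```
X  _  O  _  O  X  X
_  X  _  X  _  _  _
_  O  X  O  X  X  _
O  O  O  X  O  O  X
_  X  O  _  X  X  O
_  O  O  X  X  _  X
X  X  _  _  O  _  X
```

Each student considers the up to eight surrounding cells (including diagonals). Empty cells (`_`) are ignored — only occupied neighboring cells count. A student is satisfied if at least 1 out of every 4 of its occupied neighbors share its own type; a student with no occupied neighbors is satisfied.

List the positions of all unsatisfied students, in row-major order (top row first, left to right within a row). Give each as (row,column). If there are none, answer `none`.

(0,0)X 1/1 ✓
(0,2)O 0/2 ✗
(0,4)O 0/2 ✗
(0,5)X 1/2 ✓
(0,6)X 1/1 ✓
(1,1)X 2/4 ✓
(1,3)X 2/5 ✓
(2,1)O 3/5 ✓
(2,2)X 3/7 ✓
(2,3)O 2/6 ✓
(2,4)X 3/6 ✓
(2,5)X 2/4 ✓
(3,0)O 2/3 ✓
(3,1)O 4/6 ✓
(3,2)O 4/7 ✓
(3,3)X 3/7 ✓
(3,4)O 2/7 ✓
(3,5)O 2/7 ✓
(3,6)X 2/4 ✓
(4,1)X 0/6 ✗
(4,2)O 4/7 ✓
(4,4)X 4/6 ✓
(4,5)X 4/7 ✓
(4,6)O 1/4 ✓
(5,1)O 2/5 ✓
(5,2)O 2/5 ✓
(5,3)X 2/5 ✓
(5,4)X 3/4 ✓
(5,6)X 2/3 ✓
(6,0)X 1/2 ✓
(6,1)X 1/3 ✓
(6,4)O 0/2 ✗
(6,6)X 1/1 ✓

(0,2), (0,4), (4,1), (6,4)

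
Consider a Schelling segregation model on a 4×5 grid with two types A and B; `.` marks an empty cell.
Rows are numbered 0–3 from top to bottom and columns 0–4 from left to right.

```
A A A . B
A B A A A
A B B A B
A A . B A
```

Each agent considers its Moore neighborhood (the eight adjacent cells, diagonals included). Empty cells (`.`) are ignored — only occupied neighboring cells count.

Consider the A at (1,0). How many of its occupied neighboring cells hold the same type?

Occupied neighbors of (1,0): (0,0)=A, (0,1)=A, (1,1)=B, (2,0)=A, (2,1)=B.
Same type (A): 3 of 5.

3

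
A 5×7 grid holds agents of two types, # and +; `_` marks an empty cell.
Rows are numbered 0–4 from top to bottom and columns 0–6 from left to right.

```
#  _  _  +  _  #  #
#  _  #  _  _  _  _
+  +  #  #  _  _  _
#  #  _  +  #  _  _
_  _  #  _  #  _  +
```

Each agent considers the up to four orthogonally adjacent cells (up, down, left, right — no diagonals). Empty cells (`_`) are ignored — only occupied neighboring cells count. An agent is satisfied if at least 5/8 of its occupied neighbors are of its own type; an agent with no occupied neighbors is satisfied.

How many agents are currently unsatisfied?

8

Row 0: (0,0)# 1/1 ✓ · (0,3)+ 0/0 ✓ · (0,5)# 1/1 ✓ · (0,6)# 1/1 ✓
Row 1: (1,0)# 1/2 ✗ · (1,2)# 1/1 ✓
Row 2: (2,0)+ 1/3 ✗ · (2,1)+ 1/3 ✗ · (2,2)# 2/3 ✓ · (2,3)# 1/2 ✗
Row 3: (3,0)# 1/2 ✗ · (3,1)# 1/2 ✗ · (3,3)+ 0/2 ✗ · (3,4)# 1/2 ✗
Row 4: (4,2)# 0/0 ✓ · (4,4)# 1/1 ✓ · (4,6)+ 0/0 ✓
Unsatisfied: (1,0), (2,0), (2,1), (2,3), (3,0), (3,1), (3,3), (3,4) — 8 in total.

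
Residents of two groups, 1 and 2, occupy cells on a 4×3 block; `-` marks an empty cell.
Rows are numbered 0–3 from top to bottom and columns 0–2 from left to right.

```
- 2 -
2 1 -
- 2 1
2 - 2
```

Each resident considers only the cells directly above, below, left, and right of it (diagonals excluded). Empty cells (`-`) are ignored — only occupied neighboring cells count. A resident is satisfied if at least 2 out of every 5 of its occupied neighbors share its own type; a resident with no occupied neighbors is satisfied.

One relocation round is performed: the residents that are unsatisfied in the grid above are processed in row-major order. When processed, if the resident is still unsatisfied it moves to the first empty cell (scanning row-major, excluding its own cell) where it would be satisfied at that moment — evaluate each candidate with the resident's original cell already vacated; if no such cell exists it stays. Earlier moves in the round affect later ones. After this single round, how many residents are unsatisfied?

Initially unsatisfied (in order): (0,1), (1,0), (1,1), (2,1), (2,2), (3,2).
  (0,1) → (0,0).
  (1,0): now satisfied by earlier moves; stays.
  (1,1) → (0,2).
  (2,1) → (0,1).
  (2,2) → (1,2).
  (3,2): now satisfied by earlier moves; stays.
Resulting grid:
2 2 1
2 - 1
- - -
2 - 2
All satisfied now.

0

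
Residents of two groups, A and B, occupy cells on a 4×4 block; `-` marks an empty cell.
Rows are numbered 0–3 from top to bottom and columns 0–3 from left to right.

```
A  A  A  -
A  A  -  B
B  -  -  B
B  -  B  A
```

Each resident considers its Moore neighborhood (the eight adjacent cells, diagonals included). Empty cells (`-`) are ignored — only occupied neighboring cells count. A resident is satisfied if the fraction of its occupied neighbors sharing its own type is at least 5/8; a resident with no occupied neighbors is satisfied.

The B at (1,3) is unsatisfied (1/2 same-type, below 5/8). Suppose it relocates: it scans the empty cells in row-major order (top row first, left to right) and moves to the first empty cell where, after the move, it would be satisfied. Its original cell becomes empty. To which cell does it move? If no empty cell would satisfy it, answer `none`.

Vacating (1,3). Empty cells in order:
  (0,3): 0/1 same-type → still unsatisfied.
  (1,2): 1/4 same-type → still unsatisfied.
  (2,1): 3/5 same-type → still unsatisfied.
  (2,2): 2/4 same-type → still unsatisfied.
  (3,1): 3/3 same-type → satisfied — stop here.

(3,1)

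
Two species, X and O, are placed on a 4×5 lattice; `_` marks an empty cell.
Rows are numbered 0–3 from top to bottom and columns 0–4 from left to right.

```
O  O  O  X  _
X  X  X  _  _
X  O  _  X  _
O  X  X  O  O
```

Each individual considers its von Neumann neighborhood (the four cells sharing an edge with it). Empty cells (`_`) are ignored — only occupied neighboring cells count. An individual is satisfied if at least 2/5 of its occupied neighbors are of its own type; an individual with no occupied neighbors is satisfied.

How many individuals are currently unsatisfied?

(0,0)O 1/2 satisfied
(0,1)O 2/3 satisfied
(0,2)O 1/3 not
(0,3)X 0/1 not
(1,0)X 2/3 satisfied
(1,1)X 2/4 satisfied
(1,2)X 1/2 satisfied
(2,0)X 1/3 not
(2,1)O 0/3 not
(2,3)X 0/1 not
(3,0)O 0/2 not
(3,1)X 1/3 not
(3,2)X 1/2 satisfied
(3,3)O 1/3 not
(3,4)O 1/1 satisfied
Unsatisfied: (0,2), (0,3), (2,0), (2,1), (2,3), (3,0), (3,1), (3,3) — 8 in total.

8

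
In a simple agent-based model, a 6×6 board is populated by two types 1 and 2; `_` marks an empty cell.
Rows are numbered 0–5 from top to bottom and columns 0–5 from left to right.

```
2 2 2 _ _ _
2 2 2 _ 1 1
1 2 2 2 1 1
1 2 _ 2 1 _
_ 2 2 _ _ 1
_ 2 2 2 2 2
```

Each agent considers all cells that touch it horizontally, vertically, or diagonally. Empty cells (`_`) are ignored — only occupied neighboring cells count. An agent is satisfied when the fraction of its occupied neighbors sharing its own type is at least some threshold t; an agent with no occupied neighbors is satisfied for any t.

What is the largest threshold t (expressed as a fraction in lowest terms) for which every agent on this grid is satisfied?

1/5

(0,0)2 3/3
(0,1)2 5/5
(0,2)2 3/3
(1,0)2 4/5
(1,1)2 7/8
(1,2)2 6/6
(1,4)1 3/4
(1,5)1 3/3
(2,0)1 1/5
(2,1)2 5/7
(2,2)2 6/6
(2,3)2 3/6
(2,4)1 4/6
(2,5)1 4/4
(3,0)1 1/4
(3,1)2 4/6
(3,3)2 3/5
(3,4)1 3/5
(4,1)2 4/5
(4,2)2 6/6
(4,5)1 1/3
(5,1)2 3/3
(5,2)2 4/4
(5,3)2 3/3
(5,4)2 2/3
(5,5)2 1/2
The smallest same-type fraction is 1/5 at (2,0), which reduces to 1/5. Any threshold above that leaves this agent unsatisfied.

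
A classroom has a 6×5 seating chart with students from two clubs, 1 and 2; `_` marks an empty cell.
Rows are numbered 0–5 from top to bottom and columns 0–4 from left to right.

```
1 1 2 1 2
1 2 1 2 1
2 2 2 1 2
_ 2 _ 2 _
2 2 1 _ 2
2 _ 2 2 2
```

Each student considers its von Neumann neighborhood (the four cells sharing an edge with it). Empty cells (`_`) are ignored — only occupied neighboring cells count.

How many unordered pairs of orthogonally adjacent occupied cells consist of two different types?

Scan each occupied cell's neighbors to the right and below so each pair is counted once.
Row 0: 1(0,0)–1(0,1)= 1(0,0)–1(1,0)= 1(0,1)–2(0,2)≠ 1(0,1)–2(1,1)≠ 2(0,2)–1(0,3)≠ 2(0,2)–1(1,2)≠ 1(0,3)–2(0,4)≠ 1(0,3)–2(1,3)≠ 2(0,4)–1(1,4)≠  → 7/9 unlike.
Row 1: 1(1,0)–2(1,1)≠ 1(1,0)–2(2,0)≠ 2(1,1)–1(1,2)≠ 2(1,1)–2(2,1)= 1(1,2)–2(1,3)≠ 1(1,2)–2(2,2)≠ 2(1,3)–1(1,4)≠ 2(1,3)–1(2,3)≠ 1(1,4)–2(2,4)≠  → 8/9 unlike.
Row 2: 2(2,0)–2(2,1)= 2(2,1)–2(2,2)= 2(2,1)–2(3,1)= 2(2,2)–1(2,3)≠ 1(2,3)–2(2,4)≠ 1(2,3)–2(3,3)≠  → 3/6 unlike.
Row 3: 2(3,1)–2(4,1)=  → 0/1 unlike.
Row 4: 2(4,0)–2(4,1)= 2(4,0)–2(5,0)= 2(4,1)–1(4,2)≠ 1(4,2)–2(5,2)≠ 2(4,4)–2(5,4)=  → 2/5 unlike.
Row 5: 2(5,2)–2(5,3)= 2(5,3)–2(5,4)=  → 0/2 unlike.
Total adjacent occupied pairs: 32; unlike-type pairs: 20.

20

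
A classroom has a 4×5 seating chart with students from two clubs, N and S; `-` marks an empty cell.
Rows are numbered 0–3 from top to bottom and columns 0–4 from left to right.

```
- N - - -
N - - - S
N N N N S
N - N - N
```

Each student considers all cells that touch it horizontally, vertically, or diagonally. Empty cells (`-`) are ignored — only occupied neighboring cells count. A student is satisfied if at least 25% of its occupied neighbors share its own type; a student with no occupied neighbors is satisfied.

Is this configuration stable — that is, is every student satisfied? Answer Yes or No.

Yes

(0,1)N 1/1 ok
(1,0)N 3/3 ok
(1,4)S 1/2 ok
(2,0)N 3/3 ok
(2,1)N 5/5 ok
(2,2)N 3/3 ok
(2,3)N 3/5 ok
(2,4)S 1/3 ok
(3,0)N 2/2 ok
(3,2)N 3/3 ok
(3,4)N 1/2 ok
All meet the threshold, so the configuration is stable.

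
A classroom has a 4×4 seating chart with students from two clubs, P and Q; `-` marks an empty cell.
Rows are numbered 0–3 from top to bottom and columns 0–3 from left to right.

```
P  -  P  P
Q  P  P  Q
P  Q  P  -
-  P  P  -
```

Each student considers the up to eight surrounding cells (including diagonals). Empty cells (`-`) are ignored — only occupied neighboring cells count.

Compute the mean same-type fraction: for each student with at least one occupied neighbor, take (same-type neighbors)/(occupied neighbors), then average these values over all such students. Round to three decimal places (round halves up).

(0,0)P 1/2
(0,2)P 3/4
(0,3)P 2/3
(1,0)Q 1/4
(1,1)P 5/7
(1,2)P 4/6
(1,3)Q 0/4
(2,0)P 2/4
(2,1)Q 1/7
(2,2)P 4/6
(3,1)P 3/4
(3,2)P 2/3
Sum over 12 students: 1/2 + 3/4 + 2/3 + 1/4 + 5/7 + 4/6 + 0/4 + 2/4 + 1/7 + 4/6 + 3/4 + 2/3 = 527/84; mean = 527/84 ÷ 12 = 527/1008 = 0.522817… → 0.523.

0.523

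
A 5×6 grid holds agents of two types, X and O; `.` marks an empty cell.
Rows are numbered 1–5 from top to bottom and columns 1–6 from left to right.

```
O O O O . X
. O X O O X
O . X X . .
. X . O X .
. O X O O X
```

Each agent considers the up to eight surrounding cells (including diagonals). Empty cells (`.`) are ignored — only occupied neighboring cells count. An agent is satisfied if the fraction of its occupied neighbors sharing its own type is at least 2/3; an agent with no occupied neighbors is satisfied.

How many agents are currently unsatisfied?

Row 1: (1,1)O 2/2 satisfied · (1,2)O 3/4 satisfied · (1,3)O 4/5 satisfied · (1,4)O 3/4 satisfied · (1,6)X 1/2 not
Row 2: (2,2)O 4/6 satisfied · (2,3)X 2/7 not · (2,4)O 3/6 not · (2,5)O 2/5 not · (2,6)X 1/2 not
Row 3: (3,1)O 1/2 not · (3,3)X 3/6 not · (3,4)X 3/6 not
Row 4: (4,2)X 2/4 not · (4,4)O 2/6 not · (4,5)X 2/5 not
Row 5: (5,2)O 0/2 not · (5,3)X 1/4 not · (5,4)O 2/4 not · (5,5)O 2/4 not · (5,6)X 1/2 not
Unsatisfied: (1,6), (2,3), (2,4), (2,5), (2,6), (3,1), (3,3), (3,4), (4,2), (4,4), (4,5), (5,2), (5,3), (5,4), (5,5), (5,6) — 16 in total.

16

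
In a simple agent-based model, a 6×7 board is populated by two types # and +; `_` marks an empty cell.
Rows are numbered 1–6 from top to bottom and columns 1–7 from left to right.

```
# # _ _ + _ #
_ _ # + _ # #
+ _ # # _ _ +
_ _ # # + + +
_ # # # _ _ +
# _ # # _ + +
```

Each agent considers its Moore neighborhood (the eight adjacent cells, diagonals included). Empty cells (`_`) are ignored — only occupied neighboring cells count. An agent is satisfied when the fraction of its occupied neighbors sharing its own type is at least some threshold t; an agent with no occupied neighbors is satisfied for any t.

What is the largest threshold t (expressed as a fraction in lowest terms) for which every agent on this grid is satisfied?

1/4

(1,1)# 1/1
(1,2)# 2/2
(1,5)+ 1/2
(1,7)# 2/2
(2,3)# 3/4
(2,4)+ 1/4
(2,6)# 2/4
(2,7)# 2/3
(3,1)+ — no occupied neighbors
(3,3)# 4/5
(3,4)# 4/6
(3,7)+ 2/4
(4,3)# 6/6
(4,4)# 5/6
(4,5)+ 1/4
(4,6)+ 4/4
(4,7)+ 3/3
(5,2)# 4/4
(5,3)# 6/6
(5,4)# 5/6
(5,7)+ 4/4
(6,1)# 1/1
(6,3)# 4/4
(6,4)# 3/3
(6,6)+ 2/2
(6,7)+ 2/2
The smallest same-type fraction is 1/4 at (2,4), which reduces to 1/4. Any threshold above that leaves this agent unsatisfied.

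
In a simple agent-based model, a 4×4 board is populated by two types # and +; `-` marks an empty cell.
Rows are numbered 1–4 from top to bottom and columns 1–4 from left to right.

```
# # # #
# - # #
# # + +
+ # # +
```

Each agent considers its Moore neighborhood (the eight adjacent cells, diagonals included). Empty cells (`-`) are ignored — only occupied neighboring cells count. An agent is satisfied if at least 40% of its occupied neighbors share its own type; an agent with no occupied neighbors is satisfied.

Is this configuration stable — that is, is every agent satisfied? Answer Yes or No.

No

Row 1: (1,1)# 2/2 satisfied · (1,2)# 4/4 satisfied · (1,3)# 4/4 satisfied · (1,4)# 3/3 satisfied
Row 2: (2,1)# 4/4 satisfied · (2,3)# 5/7 satisfied · (2,4)# 3/5 satisfied
Row 3: (3,1)# 3/4 satisfied · (3,2)# 5/7 satisfied · (3,3)+ 2/7 not · (3,4)+ 2/5 satisfied
Row 4: (4,1)+ 0/3 not · (4,2)# 3/5 satisfied · (4,3)# 2/5 satisfied · (4,4)+ 2/3 satisfied
For instance (3,3) has only 2/7 same-type neighbors, below 2/5.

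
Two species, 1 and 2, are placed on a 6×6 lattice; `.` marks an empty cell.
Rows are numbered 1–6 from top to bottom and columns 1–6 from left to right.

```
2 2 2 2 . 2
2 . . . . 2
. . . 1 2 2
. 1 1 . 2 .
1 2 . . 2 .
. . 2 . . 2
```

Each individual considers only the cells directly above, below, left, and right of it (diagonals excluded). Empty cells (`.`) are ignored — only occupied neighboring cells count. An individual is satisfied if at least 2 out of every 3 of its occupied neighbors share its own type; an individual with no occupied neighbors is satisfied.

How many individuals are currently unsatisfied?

Row 1: (1,1)2 2/2 ✓ · (1,2)2 2/2 ✓ · (1,3)2 2/2 ✓ · (1,4)2 1/1 ✓ · (1,6)2 1/1 ✓
Row 2: (2,1)2 1/1 ✓ · (2,6)2 2/2 ✓
Row 3: (3,4)1 0/1 ✗ · (3,5)2 2/3 ✓ · (3,6)2 2/2 ✓
Row 4: (4,2)1 1/2 ✗ · (4,3)1 1/1 ✓ · (4,5)2 2/2 ✓
Row 5: (5,1)1 0/1 ✗ · (5,2)2 0/2 ✗ · (5,5)2 1/1 ✓
Row 6: (6,3)2 0/0 ✓ · (6,6)2 0/0 ✓
Unsatisfied: (3,4), (4,2), (5,1), (5,2) — 4 in total.

4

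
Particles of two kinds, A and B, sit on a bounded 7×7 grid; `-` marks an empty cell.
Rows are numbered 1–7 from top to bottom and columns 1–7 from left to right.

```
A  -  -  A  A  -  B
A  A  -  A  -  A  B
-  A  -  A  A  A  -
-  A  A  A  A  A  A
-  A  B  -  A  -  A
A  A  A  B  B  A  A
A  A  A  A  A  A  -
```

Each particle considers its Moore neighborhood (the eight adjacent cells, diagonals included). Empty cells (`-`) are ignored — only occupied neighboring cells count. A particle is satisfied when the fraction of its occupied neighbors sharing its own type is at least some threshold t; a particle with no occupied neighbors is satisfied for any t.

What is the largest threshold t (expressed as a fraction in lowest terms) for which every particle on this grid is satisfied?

1/7

Row 1: (1,1)A 2/2 · (1,4)A 2/2 · (1,5)A 3/3 · (1,7)B 1/2
Row 2: (2,1)A 3/3 · (2,2)A 3/3 · (2,4)A 4/4 · (2,6)A 3/5 · (2,7)B 1/3
Row 3: (3,2)A 4/4 · (3,4)A 5/5 · (3,5)A 7/7 · (3,6)A 5/6
Row 4: (4,2)A 3/4 · (4,3)A 5/6 · (4,4)A 5/6 · (4,5)A 6/6 · (4,6)A 6/6 · (4,7)A 3/3
Row 5: (5,2)A 5/6 · (5,3)B 1/7 · (5,5)A 4/6 · (5,7)A 4/4
Row 6: (6,1)A 4/4 · (6,2)A 6/7 · (6,3)A 5/7 · (6,4)B 2/7 · (6,5)B 1/6 · (6,6)A 5/6 · (6,7)A 3/3
Row 7: (7,1)A 3/3 · (7,2)A 5/5 · (7,3)A 4/5 · (7,4)A 3/5 · (7,5)A 3/5 · (7,6)A 3/4
The smallest same-type fraction is 1/7 at (5,3), which reduces to 1/7. Any threshold above that leaves this particle unsatisfied.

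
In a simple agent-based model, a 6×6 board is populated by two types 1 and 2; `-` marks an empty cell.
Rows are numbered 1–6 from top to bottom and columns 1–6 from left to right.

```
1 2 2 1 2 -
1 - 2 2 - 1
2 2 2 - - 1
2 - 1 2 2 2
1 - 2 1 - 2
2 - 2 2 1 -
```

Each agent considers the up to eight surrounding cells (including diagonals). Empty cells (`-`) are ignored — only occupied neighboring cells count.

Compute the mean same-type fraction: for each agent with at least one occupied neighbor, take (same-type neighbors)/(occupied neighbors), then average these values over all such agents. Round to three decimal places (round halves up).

Row 1: (1,1)1 1/2 · (1,2)2 2/4 · (1,3)2 3/4 · (1,4)1 0/4 · (1,5)2 1/3
Row 2: (2,1)1 1/4 · (2,3)2 5/6 · (2,4)2 4/5 · (2,6)1 1/2
Row 3: (3,1)2 2/3 · (3,2)2 4/6 · (3,3)2 4/5 · (3,6)1 1/3
Row 4: (4,1)2 2/3 · (4,3)1 1/5 · (4,4)2 3/5 · (4,5)2 3/5 · (4,6)2 2/3
Row 5: (5,1)1 0/2 · (5,3)2 3/5 · (5,4)1 2/7 · (5,6)2 2/3
Row 6: (6,1)2 0/1 · (6,3)2 2/3 · (6,4)2 2/4 · (6,5)1 1/3
Sum over 26 agents: 1/2 + 2/4 + 3/4 + 0/4 + 1/3 + 1/4 + 5/6 + 4/5 + 1/2 + 2/3 + 4/6 + 4/5 + 1/3 + 2/3 + 1/5 + 3/5 + 3/5 + 2/3 + 0/2 + 3/5 + 2/7 + 2/3 + 0/1 + 2/3 + 2/4 + 1/3 = 2671/210; mean = 2671/210 ÷ 26 = 2671/5460 = 0.489194… → 0.489.

0.489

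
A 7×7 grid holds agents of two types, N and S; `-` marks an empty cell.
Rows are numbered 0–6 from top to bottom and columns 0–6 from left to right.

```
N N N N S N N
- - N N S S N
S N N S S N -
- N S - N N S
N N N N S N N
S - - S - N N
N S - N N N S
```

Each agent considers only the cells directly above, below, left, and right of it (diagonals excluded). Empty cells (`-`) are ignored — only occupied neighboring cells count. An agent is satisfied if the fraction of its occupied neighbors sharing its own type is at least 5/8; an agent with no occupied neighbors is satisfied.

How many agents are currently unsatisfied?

Row 0: (0,0)N 1/1 ok · (0,1)N 2/2 ok · (0,2)N 3/3 ok · (0,3)N 2/3 ok · (0,4)S 1/3 unhappy · (0,5)N 1/3 unhappy · (0,6)N 2/2 ok
Row 1: (1,2)N 3/3 ok · (1,3)N 2/4 unhappy · (1,4)S 3/4 ok · (1,5)S 1/4 unhappy · (1,6)N 1/2 unhappy
Row 2: (2,0)S 0/1 unhappy · (2,1)N 2/3 ok · (2,2)N 2/4 unhappy · (2,3)S 1/3 unhappy · (2,4)S 2/4 unhappy · (2,5)N 1/3 unhappy
Row 3: (3,1)N 2/3 ok · (3,2)S 0/3 unhappy · (3,4)N 1/3 unhappy · (3,5)N 3/4 ok · (3,6)S 0/2 unhappy
Row 4: (4,0)N 1/2 unhappy · (4,1)N 3/3 ok · (4,2)N 2/3 ok · (4,3)N 1/3 unhappy · (4,4)S 0/3 unhappy · (4,5)N 3/4 ok · (4,6)N 2/3 ok
Row 5: (5,0)S 0/2 unhappy · (5,3)S 0/2 unhappy · (5,5)N 3/3 ok · (5,6)N 2/3 ok
Row 6: (6,0)N 0/2 unhappy · (6,1)S 0/1 unhappy · (6,3)N 1/2 unhappy · (6,4)N 2/2 ok · (6,5)N 2/3 ok · (6,6)S 0/2 unhappy
Unsatisfied: (0,4), (0,5), (1,3), (1,5), (1,6), (2,0), (2,2), (2,3), (2,4), (2,5), (3,2), (3,4), (3,6), (4,0), (4,3), (4,4), (5,0), (5,3), (6,0), (6,1), (6,3), (6,6) — 22 in total.

22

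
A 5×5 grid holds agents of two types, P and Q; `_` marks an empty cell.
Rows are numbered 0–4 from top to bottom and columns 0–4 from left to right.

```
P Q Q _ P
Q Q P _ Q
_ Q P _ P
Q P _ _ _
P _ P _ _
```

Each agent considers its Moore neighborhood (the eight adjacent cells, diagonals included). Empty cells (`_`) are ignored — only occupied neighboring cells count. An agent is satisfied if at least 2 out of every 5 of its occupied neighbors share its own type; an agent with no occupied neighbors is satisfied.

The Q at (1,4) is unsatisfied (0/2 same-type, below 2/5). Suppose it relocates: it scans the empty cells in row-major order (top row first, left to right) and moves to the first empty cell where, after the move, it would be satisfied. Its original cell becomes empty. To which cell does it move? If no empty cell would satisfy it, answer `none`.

(2,0)

Vacating (1,4). Empty cells in order:
  (0,3): 1/3 same-type → still unsatisfied.
  (1,3): 1/5 same-type → still unsatisfied.
  (2,0): 4/5 same-type → satisfied — stop here.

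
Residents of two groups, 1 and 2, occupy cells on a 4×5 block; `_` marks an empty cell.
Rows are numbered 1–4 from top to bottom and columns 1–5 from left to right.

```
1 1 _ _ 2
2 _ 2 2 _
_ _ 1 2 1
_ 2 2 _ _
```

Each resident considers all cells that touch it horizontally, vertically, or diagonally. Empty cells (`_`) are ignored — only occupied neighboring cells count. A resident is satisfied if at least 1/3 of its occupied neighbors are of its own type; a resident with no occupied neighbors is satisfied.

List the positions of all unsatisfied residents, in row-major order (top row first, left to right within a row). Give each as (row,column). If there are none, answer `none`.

(1,1)1 1/2 satisfied
(1,2)1 1/3 satisfied
(1,5)2 1/1 satisfied
(2,1)2 0/2 not
(2,3)2 2/4 satisfied
(2,4)2 3/5 satisfied
(3,3)1 0/5 not
(3,4)2 3/5 satisfied
(3,5)1 0/2 not
(4,2)2 1/2 satisfied
(4,3)2 2/3 satisfied

(2,1), (3,3), (3,5)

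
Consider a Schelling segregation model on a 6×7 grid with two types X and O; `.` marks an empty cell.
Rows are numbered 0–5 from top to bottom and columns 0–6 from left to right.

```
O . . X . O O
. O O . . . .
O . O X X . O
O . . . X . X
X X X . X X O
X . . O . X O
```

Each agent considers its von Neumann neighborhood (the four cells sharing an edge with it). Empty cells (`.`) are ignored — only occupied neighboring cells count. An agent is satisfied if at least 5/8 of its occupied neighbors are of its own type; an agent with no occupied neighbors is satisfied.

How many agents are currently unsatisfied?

8

Row 0: (0,0)O 0/0 ✓ · (0,3)X 0/0 ✓ · (0,5)O 1/1 ✓ · (0,6)O 1/1 ✓
Row 1: (1,1)O 1/1 ✓ · (1,2)O 2/2 ✓
Row 2: (2,0)O 1/1 ✓ · (2,2)O 1/2 ✗ · (2,3)X 1/2 ✗ · (2,4)X 2/2 ✓ · (2,6)O 0/1 ✗
Row 3: (3,0)O 1/2 ✗ · (3,4)X 2/2 ✓ · (3,6)X 0/2 ✗
Row 4: (4,0)X 2/3 ✓ · (4,1)X 2/2 ✓ · (4,2)X 1/1 ✓ · (4,4)X 2/2 ✓ · (4,5)X 2/3 ✓ · (4,6)O 1/3 ✗
Row 5: (5,0)X 1/1 ✓ · (5,3)O 0/0 ✓ · (5,5)X 1/2 ✗ · (5,6)O 1/2 ✗
Unsatisfied: (2,2), (2,3), (2,6), (3,0), (3,6), (4,6), (5,5), (5,6) — 8 in total.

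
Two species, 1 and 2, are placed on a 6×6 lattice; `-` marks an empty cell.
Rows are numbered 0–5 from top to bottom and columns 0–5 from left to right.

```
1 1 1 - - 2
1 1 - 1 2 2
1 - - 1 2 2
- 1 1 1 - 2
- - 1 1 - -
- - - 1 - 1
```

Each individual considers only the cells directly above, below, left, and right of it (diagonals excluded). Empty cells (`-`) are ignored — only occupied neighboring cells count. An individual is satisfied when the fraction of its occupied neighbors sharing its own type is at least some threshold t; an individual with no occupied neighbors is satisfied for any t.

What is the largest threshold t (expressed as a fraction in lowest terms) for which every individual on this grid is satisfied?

Row 0: (0,0)1 2/2 · (0,1)1 3/3 · (0,2)1 1/1 · (0,5)2 1/1
Row 1: (1,0)1 3/3 · (1,1)1 2/2 · (1,3)1 1/2 · (1,4)2 2/3 · (1,5)2 3/3
Row 2: (2,0)1 1/1 · (2,3)1 2/3 · (2,4)2 2/3 · (2,5)2 3/3
Row 3: (3,1)1 1/1 · (3,2)1 3/3 · (3,3)1 3/3 · (3,5)2 1/1
Row 4: (4,2)1 2/2 · (4,3)1 3/3
Row 5: (5,3)1 1/1 · (5,5)1 — no occupied neighbors
The smallest same-type fraction is 1/2 at (1,3), which reduces to 1/2. Any threshold above that leaves this individual unsatisfied.

1/2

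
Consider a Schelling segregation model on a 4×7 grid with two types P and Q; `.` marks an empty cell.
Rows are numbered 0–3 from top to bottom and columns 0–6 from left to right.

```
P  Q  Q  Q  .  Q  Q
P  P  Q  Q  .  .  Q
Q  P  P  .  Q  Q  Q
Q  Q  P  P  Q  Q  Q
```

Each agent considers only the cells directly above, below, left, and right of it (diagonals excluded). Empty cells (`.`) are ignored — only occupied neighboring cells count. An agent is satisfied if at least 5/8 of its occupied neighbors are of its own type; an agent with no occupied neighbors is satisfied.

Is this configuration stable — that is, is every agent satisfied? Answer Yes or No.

Row 0: (0,0)P 1/2 unhappy · (0,1)Q 1/3 unhappy · (0,2)Q 3/3 ok · (0,3)Q 2/2 ok · (0,5)Q 1/1 ok · (0,6)Q 2/2 ok
Row 1: (1,0)P 2/3 ok · (1,1)P 2/4 unhappy · (1,2)Q 2/4 unhappy · (1,3)Q 2/2 ok · (1,6)Q 2/2 ok
Row 2: (2,0)Q 1/3 unhappy · (2,1)P 2/4 unhappy · (2,2)P 2/3 ok · (2,4)Q 2/2 ok · (2,5)Q 3/3 ok · (2,6)Q 3/3 ok
Row 3: (3,0)Q 2/2 ok · (3,1)Q 1/3 unhappy · (3,2)P 2/3 ok · (3,3)P 1/2 unhappy · (3,4)Q 2/3 ok · (3,5)Q 3/3 ok · (3,6)Q 2/2 ok
For instance (0,0) has only 1/2 same-type neighbors, below 5/8.

No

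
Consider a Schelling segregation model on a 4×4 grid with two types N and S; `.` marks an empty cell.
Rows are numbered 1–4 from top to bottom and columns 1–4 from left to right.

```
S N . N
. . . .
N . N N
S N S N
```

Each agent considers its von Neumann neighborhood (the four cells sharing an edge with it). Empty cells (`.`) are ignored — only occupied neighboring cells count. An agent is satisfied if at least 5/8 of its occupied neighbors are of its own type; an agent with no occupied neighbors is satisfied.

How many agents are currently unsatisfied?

(1,1)S 0/1 unhappy
(1,2)N 0/1 unhappy
(1,4)N 0/0 ok
(3,1)N 0/1 unhappy
(3,3)N 1/2 unhappy
(3,4)N 2/2 ok
(4,1)S 0/2 unhappy
(4,2)N 0/2 unhappy
(4,3)S 0/3 unhappy
(4,4)N 1/2 unhappy
Unsatisfied: (1,1), (1,2), (3,1), (3,3), (4,1), (4,2), (4,3), (4,4) — 8 in total.

8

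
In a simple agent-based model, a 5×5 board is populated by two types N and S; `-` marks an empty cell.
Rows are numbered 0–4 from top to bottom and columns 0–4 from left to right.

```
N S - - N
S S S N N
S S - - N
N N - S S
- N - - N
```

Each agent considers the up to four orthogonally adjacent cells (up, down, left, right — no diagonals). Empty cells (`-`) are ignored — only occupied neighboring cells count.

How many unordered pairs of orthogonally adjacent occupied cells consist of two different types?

7

Scan each occupied cell's neighbors to the right and below so each pair is counted once.
From row 0: 2 unlike of 4 pairs (running 2/4).
From row 1: 1 unlike of 7 pairs (running 3/11).
From row 2: 3 unlike of 4 pairs (running 6/15).
From row 3: 1 unlike of 4 pairs (running 7/19).
Total adjacent occupied pairs: 19; unlike-type pairs: 7.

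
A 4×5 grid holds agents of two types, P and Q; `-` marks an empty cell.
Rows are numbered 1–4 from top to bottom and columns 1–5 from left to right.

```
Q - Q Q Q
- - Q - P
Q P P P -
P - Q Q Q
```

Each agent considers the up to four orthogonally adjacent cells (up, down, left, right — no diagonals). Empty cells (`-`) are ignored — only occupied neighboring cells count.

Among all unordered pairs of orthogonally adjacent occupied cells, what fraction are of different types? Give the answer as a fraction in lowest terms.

Scan each occupied cell's neighbors to the right and below so each pair is counted once.
Row 1: Q(1,3)–Q(1,4)= Q(1,3)–Q(2,3)= Q(1,4)–Q(1,5)= Q(1,5)–P(2,5)≠  → 1/4 unlike.
Row 2: Q(2,3)–P(3,3)≠  → 1/1 unlike.
Row 3: Q(3,1)–P(3,2)≠ Q(3,1)–P(4,1)≠ P(3,2)–P(3,3)= P(3,3)–P(3,4)= P(3,3)–Q(4,3)≠ P(3,4)–Q(4,4)≠  → 4/6 unlike.
Row 4: Q(4,3)–Q(4,4)= Q(4,4)–Q(4,5)=  → 0/2 unlike.
Total adjacent occupied pairs: 13; unlike-type pairs: 6.
6/13 is already in lowest terms.

6/13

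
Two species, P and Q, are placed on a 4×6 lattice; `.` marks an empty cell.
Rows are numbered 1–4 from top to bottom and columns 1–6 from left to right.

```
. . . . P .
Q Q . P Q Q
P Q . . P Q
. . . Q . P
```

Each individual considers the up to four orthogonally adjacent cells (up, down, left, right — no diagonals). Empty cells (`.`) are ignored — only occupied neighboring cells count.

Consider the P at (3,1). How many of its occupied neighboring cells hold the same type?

0

Occupied neighbors of (3,1): (2,1)=Q, (3,2)=Q.
Same type (P): 0 of 2.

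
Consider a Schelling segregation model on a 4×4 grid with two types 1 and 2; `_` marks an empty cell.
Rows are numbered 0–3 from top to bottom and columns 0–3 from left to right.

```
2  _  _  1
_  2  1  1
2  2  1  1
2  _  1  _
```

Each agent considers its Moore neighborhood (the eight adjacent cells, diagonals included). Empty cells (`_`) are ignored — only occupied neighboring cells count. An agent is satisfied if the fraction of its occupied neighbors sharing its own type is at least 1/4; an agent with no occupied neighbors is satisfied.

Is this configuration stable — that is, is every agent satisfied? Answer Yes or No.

(0,0)2 1/1 ✓
(0,3)1 2/2 ✓
(1,1)2 3/5 ✓
(1,2)1 4/6 ✓
(1,3)1 4/4 ✓
(2,0)2 3/3 ✓
(2,1)2 3/6 ✓
(2,2)1 4/6 ✓
(2,3)1 4/4 ✓
(3,0)2 2/2 ✓
(3,2)1 2/3 ✓
All meet the threshold, so the configuration is stable.

Yes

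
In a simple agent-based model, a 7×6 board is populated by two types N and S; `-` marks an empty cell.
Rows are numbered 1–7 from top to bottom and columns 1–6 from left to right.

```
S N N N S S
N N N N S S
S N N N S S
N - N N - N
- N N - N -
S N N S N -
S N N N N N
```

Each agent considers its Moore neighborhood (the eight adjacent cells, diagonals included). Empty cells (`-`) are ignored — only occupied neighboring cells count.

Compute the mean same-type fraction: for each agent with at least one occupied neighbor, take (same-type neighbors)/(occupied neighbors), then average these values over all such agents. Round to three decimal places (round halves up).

(1,1)S 0/3
(1,2)N 4/5
(1,3)N 5/5
(1,4)N 3/5
(1,5)S 3/5
(1,6)S 3/3
(2,1)N 3/5
(2,2)N 6/8
(2,3)N 8/8
(2,4)N 5/8
(2,5)S 5/8
(2,6)S 5/5
(3,1)S 0/4
(3,2)N 6/7
(3,3)N 7/7
(3,4)N 5/7
(3,5)S 3/7
(3,6)S 3/4
(4,1)N 2/3
(4,3)N 6/6
(4,4)N 5/6
(4,6)N 1/3
(5,2)N 5/6
(5,3)N 5/6
(5,5)N 3/4
(6,1)S 1/4
(6,2)N 5/7
(6,3)N 6/7
(6,4)S 0/7
(6,5)N 4/5
(7,1)S 1/3
(7,2)N 3/5
(7,3)N 4/5
(7,4)N 4/5
(7,5)N 3/4
(7,6)N 2/2
Sum over 36 agents: 0/3 + 4/5 + 5/5 + 3/5 + 3/5 + 3/3 + 3/5 + 6/8 + 8/8 + 5/8 + 5/8 + 5/5 + 0/4 + 6/7 + 7/7 + 5/7 + 3/7 + 3/4 + 2/3 + 6/6 + 5/6 + 1/3 + 5/6 + 5/6 + 3/4 + 1/4 + 5/7 + 6/7 + 0/7 + 4/5 + 1/3 + 3/5 + 4/5 + 4/5 + 3/4 + 2/2 = 2573/105; mean = 2573/105 ÷ 36 = 2573/3780 = 0.680687… → 0.681.

0.681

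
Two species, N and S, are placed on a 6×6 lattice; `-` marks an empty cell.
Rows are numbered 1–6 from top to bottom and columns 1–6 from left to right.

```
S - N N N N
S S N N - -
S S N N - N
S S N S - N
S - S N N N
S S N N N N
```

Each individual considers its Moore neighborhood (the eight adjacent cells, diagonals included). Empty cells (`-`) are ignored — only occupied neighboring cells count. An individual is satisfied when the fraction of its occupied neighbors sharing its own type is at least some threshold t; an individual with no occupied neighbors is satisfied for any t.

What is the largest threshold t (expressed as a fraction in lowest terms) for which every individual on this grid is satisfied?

Row 1: (1,1)S 2/2 · (1,3)N 3/4 · (1,4)N 4/4 · (1,5)N 3/3 · (1,6)N 1/1
Row 2: (2,1)S 4/4 · (2,2)S 4/7 · (2,3)N 5/7 · (2,4)N 6/6
Row 3: (3,1)S 5/5 · (3,2)S 5/8 · (3,3)N 4/8 · (3,4)N 4/5 · (3,6)N 1/1
Row 4: (4,1)S 4/4 · (4,2)S 5/7 · (4,3)N 3/7 · (4,4)S 1/6 · (4,6)N 3/3
Row 5: (5,1)S 4/4 · (5,3)S 3/7 · (5,4)N 5/7 · (5,5)N 6/7 · (5,6)N 4/4
Row 6: (6,1)S 2/2 · (6,2)S 3/4 · (6,3)N 2/4 · (6,4)N 4/5 · (6,5)N 5/5 · (6,6)N 3/3
The smallest same-type fraction is 1/6 at (4,4), which reduces to 1/6. Any threshold above that leaves this individual unsatisfied.

1/6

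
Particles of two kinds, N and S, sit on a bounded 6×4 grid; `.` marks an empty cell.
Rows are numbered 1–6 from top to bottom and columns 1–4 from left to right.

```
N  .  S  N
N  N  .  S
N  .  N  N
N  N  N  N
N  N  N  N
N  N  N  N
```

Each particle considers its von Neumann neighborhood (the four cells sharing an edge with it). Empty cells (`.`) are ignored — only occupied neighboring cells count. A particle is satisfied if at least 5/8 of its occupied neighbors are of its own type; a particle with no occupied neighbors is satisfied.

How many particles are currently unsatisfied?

3

Row 1: (1,1)N 1/1 ✓ · (1,3)S 0/1 ✗ · (1,4)N 0/2 ✗
Row 2: (2,1)N 3/3 ✓ · (2,2)N 1/1 ✓ · (2,4)S 0/2 ✗
Row 3: (3,1)N 2/2 ✓ · (3,3)N 2/2 ✓ · (3,4)N 2/3 ✓
Row 4: (4,1)N 3/3 ✓ · (4,2)N 3/3 ✓ · (4,3)N 4/4 ✓ · (4,4)N 3/3 ✓
Row 5: (5,1)N 3/3 ✓ · (5,2)N 4/4 ✓ · (5,3)N 4/4 ✓ · (5,4)N 3/3 ✓
Row 6: (6,1)N 2/2 ✓ · (6,2)N 3/3 ✓ · (6,3)N 3/3 ✓ · (6,4)N 2/2 ✓
Unsatisfied: (1,3), (1,4), (2,4) — 3 in total.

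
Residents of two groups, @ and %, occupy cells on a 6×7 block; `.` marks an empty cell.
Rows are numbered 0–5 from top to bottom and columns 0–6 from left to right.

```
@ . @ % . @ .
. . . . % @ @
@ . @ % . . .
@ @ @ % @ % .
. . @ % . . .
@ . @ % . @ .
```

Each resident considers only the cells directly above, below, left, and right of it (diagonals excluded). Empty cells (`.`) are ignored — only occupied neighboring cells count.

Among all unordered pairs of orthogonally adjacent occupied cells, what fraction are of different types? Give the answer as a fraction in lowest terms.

8/19

Scan each occupied cell's neighbors to the right and below so each pair is counted once.
Row 0: @(0,2)–%(0,3)≠ @(0,5)–@(1,5)=  → 1/2 unlike.
Row 1: %(1,4)–@(1,5)≠ @(1,5)–@(1,6)=  → 1/2 unlike.
Row 2: @(2,0)–@(3,0)= @(2,2)–%(2,3)≠ @(2,2)–@(3,2)= %(2,3)–%(3,3)=  → 1/4 unlike.
Row 3: @(3,0)–@(3,1)= @(3,1)–@(3,2)= @(3,2)–%(3,3)≠ @(3,2)–@(4,2)= %(3,3)–@(3,4)≠ %(3,3)–%(4,3)= @(3,4)–%(3,5)≠  → 3/7 unlike.
Row 4: @(4,2)–%(4,3)≠ @(4,2)–@(5,2)= %(4,3)–%(5,3)=  → 1/3 unlike.
Row 5: @(5,2)–%(5,3)≠  → 1/1 unlike.
Total adjacent occupied pairs: 19; unlike-type pairs: 8.
8/19 is already in lowest terms.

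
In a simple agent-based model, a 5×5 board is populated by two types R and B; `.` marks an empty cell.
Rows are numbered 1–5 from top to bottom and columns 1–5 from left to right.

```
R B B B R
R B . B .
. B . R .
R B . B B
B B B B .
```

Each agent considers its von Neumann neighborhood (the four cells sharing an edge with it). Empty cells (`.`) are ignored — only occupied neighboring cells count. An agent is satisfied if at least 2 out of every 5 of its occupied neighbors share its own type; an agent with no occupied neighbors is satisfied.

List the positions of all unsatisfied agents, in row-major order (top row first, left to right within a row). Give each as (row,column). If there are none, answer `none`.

(1,5), (3,4), (4,1)

(1,1)R 1/2 ok
(1,2)B 2/3 ok
(1,3)B 2/2 ok
(1,4)B 2/3 ok
(1,5)R 0/1 unhappy
(2,1)R 1/2 ok
(2,2)B 2/3 ok
(2,4)B 1/2 ok
(3,2)B 2/2 ok
(3,4)R 0/2 unhappy
(4,1)R 0/2 unhappy
(4,2)B 2/3 ok
(4,4)B 2/3 ok
(4,5)B 1/1 ok
(5,1)B 1/2 ok
(5,2)B 3/3 ok
(5,3)B 2/2 ok
(5,4)B 2/2 ok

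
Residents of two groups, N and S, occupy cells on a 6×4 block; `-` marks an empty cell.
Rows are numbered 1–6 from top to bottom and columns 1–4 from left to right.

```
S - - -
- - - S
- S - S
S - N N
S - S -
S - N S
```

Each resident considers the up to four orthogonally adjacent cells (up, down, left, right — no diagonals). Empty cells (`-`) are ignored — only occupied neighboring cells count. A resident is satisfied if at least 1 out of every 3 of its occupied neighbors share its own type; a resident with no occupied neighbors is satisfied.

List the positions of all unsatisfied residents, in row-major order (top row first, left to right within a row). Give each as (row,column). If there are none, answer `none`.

Row 1: (1,1)S 0/0 ✓
Row 2: (2,4)S 1/1 ✓
Row 3: (3,2)S 0/0 ✓ · (3,4)S 1/2 ✓
Row 4: (4,1)S 1/1 ✓ · (4,3)N 1/2 ✓ · (4,4)N 1/2 ✓
Row 5: (5,1)S 2/2 ✓ · (5,3)S 0/2 ✗
Row 6: (6,1)S 1/1 ✓ · (6,3)N 0/2 ✗ · (6,4)S 0/1 ✗

(5,3), (6,3), (6,4)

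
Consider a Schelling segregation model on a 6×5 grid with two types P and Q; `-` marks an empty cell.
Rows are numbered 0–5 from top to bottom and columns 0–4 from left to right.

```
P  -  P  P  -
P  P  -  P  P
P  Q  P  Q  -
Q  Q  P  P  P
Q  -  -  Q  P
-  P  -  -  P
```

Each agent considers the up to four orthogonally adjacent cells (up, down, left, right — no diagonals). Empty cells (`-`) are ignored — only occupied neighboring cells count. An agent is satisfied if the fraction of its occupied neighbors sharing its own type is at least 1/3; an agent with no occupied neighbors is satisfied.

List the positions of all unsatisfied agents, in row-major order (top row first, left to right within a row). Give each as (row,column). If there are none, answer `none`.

Row 0: (0,0)P 1/1 ✓ · (0,2)P 1/1 ✓ · (0,3)P 2/2 ✓
Row 1: (1,0)P 3/3 ✓ · (1,1)P 1/2 ✓ · (1,3)P 2/3 ✓ · (1,4)P 1/1 ✓
Row 2: (2,0)P 1/3 ✓ · (2,1)Q 1/4 ✗ · (2,2)P 1/3 ✓ · (2,3)Q 0/3 ✗
Row 3: (3,0)Q 2/3 ✓ · (3,1)Q 2/3 ✓ · (3,2)P 2/3 ✓ · (3,3)P 2/4 ✓ · (3,4)P 2/2 ✓
Row 4: (4,0)Q 1/1 ✓ · (4,3)Q 0/2 ✗ · (4,4)P 2/3 ✓
Row 5: (5,1)P 0/0 ✓ · (5,4)P 1/1 ✓

(2,1), (2,3), (4,3)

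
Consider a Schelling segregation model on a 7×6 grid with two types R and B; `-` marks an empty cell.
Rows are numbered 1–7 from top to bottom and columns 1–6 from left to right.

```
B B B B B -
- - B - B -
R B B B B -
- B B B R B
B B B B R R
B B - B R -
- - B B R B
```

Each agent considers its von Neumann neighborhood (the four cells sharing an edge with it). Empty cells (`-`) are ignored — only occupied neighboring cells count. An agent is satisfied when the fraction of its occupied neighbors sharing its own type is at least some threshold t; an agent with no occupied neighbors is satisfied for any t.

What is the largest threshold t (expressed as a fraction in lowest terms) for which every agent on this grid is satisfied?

(1,1)B 1/1
(1,2)B 2/2
(1,3)B 3/3
(1,4)B 2/2
(1,5)B 2/2
(2,3)B 2/2
(2,5)B 2/2
(3,1)R 0/1
(3,2)B 2/3
(3,3)B 4/4
(3,4)B 3/3
(3,5)B 2/3
(4,2)B 3/3
(4,3)B 4/4
(4,4)B 3/4
(4,5)R 1/4
(4,6)B 0/2
(5,1)B 2/2
(5,2)B 4/4
(5,3)B 3/3
(5,4)B 3/4
(5,5)R 3/4
(5,6)R 1/2
(6,1)B 2/2
(6,2)B 2/2
(6,4)B 2/3
(6,5)R 2/3
(7,3)B 1/1
(7,4)B 2/3
(7,5)R 1/3
(7,6)B 0/1
The smallest same-type fraction is 0/1 at (3,1), which reduces to 0/1. Any threshold above that leaves this agent unsatisfied.

0/1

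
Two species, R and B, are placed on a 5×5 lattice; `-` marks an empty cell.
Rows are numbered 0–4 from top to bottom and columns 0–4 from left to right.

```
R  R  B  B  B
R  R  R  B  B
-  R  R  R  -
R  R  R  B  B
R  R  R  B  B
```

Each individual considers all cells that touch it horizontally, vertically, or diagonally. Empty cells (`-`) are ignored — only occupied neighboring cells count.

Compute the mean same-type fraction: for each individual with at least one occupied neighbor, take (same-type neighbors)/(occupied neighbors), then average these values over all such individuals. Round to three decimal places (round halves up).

Row 0: (0,0)R 3/3 · (0,1)R 4/5 · (0,2)B 2/5 · (0,3)B 4/5 · (0,4)B 3/3
Row 1: (1,0)R 4/4 · (1,1)R 6/7 · (1,2)R 5/8 · (1,3)B 4/7 · (1,4)B 3/4
Row 2: (2,1)R 7/7 · (2,2)R 6/8 · (2,3)R 3/7
Row 3: (3,0)R 4/4 · (3,1)R 7/7 · (3,2)R 6/8 · (3,3)B 3/7 · (3,4)B 3/4
Row 4: (4,0)R 3/3 · (4,1)R 5/5 · (4,2)R 3/5 · (4,3)B 3/5 · (4,4)B 3/3
Sum over 23 individuals: 3/3 + 4/5 + 2/5 + 4/5 + 3/3 + 4/4 + 6/7 + 5/8 + 4/7 + 3/4 + 7/7 + 6/8 + 3/7 + 4/4 + 7/7 + 6/8 + 3/7 + 3/4 + 3/3 + 5/5 + 3/5 + 3/5 + 3/3 = 5071/280; mean = 5071/280 ÷ 23 = 5071/6440 = 0.787422… → 0.787.

0.787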